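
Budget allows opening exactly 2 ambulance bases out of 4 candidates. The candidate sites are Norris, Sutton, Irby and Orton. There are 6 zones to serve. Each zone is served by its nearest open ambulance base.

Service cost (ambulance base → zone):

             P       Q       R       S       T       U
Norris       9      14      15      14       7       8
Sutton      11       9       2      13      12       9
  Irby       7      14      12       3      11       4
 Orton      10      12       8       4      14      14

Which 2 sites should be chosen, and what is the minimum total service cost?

Choose Sutton and Irby; total service cost 36.

With exactly 2 open, each zone uses its cheapest among the chosen.
{Sutton, Irby}: P→Irby 7, Q→Sutton 9, R→Sutton 2, S→Irby 3, T→Irby 11, U→Irby 4. Service cost 36.
{Irby, Orton}: service cost 45
{Sutton, Orton}: service cost 46
Among all 6 size-2 choices, {Sutton, Irby} is lowest.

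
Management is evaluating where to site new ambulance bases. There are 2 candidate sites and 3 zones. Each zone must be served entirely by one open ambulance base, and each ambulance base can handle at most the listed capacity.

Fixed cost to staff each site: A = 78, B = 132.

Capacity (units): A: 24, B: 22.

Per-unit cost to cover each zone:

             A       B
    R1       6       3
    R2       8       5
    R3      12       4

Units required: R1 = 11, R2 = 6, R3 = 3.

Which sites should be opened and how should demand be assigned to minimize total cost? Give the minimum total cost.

Open {B}: R1→B 3·11=33, R2→B 5·6=30, R3→B 4·3=12.
Loads: B carries 20/22. Service 75; fixed 132; total 207.
Next best feasible plan costs 228.

Minimum total cost: 207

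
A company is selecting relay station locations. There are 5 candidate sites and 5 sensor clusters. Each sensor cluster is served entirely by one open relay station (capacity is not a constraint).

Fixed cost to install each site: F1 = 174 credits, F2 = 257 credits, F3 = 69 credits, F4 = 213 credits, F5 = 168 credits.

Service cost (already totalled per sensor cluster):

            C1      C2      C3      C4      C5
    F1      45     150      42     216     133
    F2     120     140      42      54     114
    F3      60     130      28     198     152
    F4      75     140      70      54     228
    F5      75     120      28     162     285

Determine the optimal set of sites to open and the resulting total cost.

Open F3 only; minimum total cost 637.

For any fixed open set, each sensor cluster goes to its cheapest open site; total = fixed + service.
{F3}: C1→F3 60, C2→F3 130, C3→F3 28, C4→F3 198, C5→F3 152. Service 568; fixed 69; total 637.
{F3, F4}: C1→F3 60, C2→F3 130, C3→F3 28, C4→F4 54, C5→F3 152. Service 424; fixed 282; total 706.
{F2, F3}: service 386 + fixed 326 = 712
{F1, F2, F3, F4, F5}: service 361 + fixed 881 = 1242
No other subset beats 637.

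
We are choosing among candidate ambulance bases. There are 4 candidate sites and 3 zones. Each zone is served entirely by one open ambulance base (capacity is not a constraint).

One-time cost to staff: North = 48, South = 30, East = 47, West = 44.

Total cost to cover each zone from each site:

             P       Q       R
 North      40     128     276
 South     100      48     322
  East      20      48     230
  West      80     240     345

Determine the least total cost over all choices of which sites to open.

Minimum total cost: 345

For any fixed open set, each zone goes to its cheapest open site; total = fixed + service.
{East}: P→East 20, Q→East 48, R→East 230. Service 298; fixed 47; total 345.
{South, East}: P→East 20, Q→South 48, R→East 230. Service 298; fixed 77; total 375.
{East, West}: service 298 + fixed 91 = 389
{North, South, East, West}: service 298 + fixed 169 = 467
No other subset beats 345.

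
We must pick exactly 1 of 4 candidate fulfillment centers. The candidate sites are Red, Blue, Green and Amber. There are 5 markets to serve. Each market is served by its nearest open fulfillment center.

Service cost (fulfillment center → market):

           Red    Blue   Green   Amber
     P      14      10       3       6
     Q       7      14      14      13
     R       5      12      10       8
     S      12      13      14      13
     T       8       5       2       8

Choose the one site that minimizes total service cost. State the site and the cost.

Choose Green only; total service cost 43.

With exactly 1 open, each market uses its cheapest among the chosen.
{Green}: P→Green 3, Q→Green 14, R→Green 10, S→Green 14, T→Green 2. Service cost 43.
{Red}: service cost 46
{Amber}: service cost 48
Among all 4 size-1 choices, {Green} is lowest.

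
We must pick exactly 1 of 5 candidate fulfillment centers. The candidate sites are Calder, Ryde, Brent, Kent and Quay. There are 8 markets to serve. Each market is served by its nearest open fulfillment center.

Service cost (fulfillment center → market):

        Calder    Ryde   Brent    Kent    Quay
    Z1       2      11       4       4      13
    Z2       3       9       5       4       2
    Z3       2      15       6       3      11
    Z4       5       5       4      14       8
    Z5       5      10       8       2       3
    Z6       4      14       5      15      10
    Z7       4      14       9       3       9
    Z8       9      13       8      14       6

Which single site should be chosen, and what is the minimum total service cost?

With exactly 1 open, each market uses its cheapest among the chosen.
{Calder}: Z1→Calder 2, Z2→Calder 3, Z3→Calder 2, Z4→Calder 5, Z5→Calder 5, Z6→Calder 4, Z7→Calder 4, Z8→Calder 9. Service cost 34.
{Brent}: service cost 49
{Kent}: service cost 59
Among all 5 size-1 choices, {Calder} is lowest.

Choose Calder only; total service cost 34.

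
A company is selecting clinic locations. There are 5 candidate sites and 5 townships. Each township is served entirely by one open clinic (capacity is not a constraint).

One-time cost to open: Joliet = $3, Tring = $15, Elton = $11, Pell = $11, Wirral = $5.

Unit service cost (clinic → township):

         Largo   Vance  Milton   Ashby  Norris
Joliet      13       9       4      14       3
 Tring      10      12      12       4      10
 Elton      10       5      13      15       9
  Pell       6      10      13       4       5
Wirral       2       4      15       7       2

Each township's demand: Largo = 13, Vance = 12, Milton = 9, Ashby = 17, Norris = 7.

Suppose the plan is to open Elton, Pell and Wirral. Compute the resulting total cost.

Total cost: 300

Each township is assigned to its cheapest site among the open ones.
{Elton, Pell, Wirral}: Largo→Wirral 2·13=26, Vance→Wirral 4·12=48, Milton→Elton 13·9=117, Ashby→Pell 4·17=68, Norris→Wirral 2·7=14. Service 273; fixed 27; total 300.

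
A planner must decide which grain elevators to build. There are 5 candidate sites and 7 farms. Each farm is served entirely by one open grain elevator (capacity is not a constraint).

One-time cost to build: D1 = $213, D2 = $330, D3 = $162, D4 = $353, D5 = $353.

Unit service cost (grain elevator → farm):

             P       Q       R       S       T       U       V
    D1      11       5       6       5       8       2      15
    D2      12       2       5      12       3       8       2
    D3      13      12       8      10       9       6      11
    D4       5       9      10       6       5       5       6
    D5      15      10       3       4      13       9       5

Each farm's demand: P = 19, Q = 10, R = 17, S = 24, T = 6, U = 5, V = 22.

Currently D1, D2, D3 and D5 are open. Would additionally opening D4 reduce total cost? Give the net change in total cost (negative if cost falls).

No — net change +239 (cost rises by 239).

Current service cost with {D1, D2, D3, D5}: 448.
Adding D4: each farm re-picks its cheapest; new service cost 334, saving 114.
Extra fixed cost: 353. Net change = 353 − 114 = 239.
(Totals: 1506 → 1745.)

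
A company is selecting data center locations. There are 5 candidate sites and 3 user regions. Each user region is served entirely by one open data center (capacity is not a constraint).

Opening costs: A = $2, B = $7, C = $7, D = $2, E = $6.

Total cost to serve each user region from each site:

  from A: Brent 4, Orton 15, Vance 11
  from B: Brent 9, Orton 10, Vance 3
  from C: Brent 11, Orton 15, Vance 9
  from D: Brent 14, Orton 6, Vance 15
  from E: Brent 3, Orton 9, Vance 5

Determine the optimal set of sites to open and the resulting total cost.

Open D and E; minimum total cost 22.

For any fixed open set, each user region goes to its cheapest open site; total = fixed + service.
{D, E}: Brent→E 3, Orton→D 6, Vance→E 5. Service 14; fixed 8; total 22.
{E}: Brent→E 3, Orton→E 9, Vance→E 5. Service 17; fixed 6; total 23.
{A, B, D}: Brent→A 4, Orton→D 6, Vance→B 3. Service 13; fixed 11; total 24.
{A, B, C, D, E}: service 12 + fixed 24 = 36
No other subset beats 22.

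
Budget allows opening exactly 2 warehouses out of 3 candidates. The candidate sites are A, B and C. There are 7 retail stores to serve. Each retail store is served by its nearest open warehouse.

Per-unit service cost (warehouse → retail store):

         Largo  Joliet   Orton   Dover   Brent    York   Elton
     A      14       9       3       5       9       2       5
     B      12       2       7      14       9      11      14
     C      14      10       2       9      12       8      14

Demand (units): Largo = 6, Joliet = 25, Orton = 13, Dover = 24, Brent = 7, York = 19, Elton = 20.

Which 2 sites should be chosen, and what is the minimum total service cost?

Choose A and B; total service cost 482.

With exactly 2 open, each retail store uses its cheapest among the chosen.
{A, B}: Largo→B 12·6=72, Joliet→B 2·25=50, Orton→A 3·13=39, Dover→A 5·24=120, Brent→A 9·7=63, York→A 2·19=38, Elton→A 5·20=100. Service cost 482.
{A, C}: service cost 656
{B, C}: service cost 859
Among all 3 size-2 choices, {A, B} is lowest.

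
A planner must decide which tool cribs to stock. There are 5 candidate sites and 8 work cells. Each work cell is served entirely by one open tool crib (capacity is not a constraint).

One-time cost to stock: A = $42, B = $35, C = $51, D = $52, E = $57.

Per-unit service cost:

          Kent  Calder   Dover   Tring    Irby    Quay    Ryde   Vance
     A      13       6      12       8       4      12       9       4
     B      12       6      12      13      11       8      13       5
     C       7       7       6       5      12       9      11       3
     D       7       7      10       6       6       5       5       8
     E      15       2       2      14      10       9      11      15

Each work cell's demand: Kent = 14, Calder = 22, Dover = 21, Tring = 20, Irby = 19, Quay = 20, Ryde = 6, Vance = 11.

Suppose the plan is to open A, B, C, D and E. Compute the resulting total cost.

Total cost: 760

Each work cell is assigned to its cheapest site among the open ones.
{A, B, C, D, E}: Kent→C 7·14=98, Calder→E 2·22=44, Dover→E 2·21=42, Tring→C 5·20=100, Irby→A 4·19=76, Quay→D 5·20=100, Ryde→D 5·6=30, Vance→C 3·11=33. Service 523; fixed 237; total 760.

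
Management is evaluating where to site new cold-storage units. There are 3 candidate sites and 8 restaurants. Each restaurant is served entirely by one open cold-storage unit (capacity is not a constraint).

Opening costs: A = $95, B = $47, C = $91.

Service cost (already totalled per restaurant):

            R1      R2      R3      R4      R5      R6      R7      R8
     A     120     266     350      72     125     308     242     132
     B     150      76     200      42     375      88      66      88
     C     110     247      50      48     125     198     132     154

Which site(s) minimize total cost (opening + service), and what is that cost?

Open B and C; minimum total cost 783.

For any fixed open set, each restaurant goes to its cheapest open site; total = fixed + service.
{B, C}: R1→C 110, R2→B 76, R3→C 50, R4→B 42, R5→C 125, R6→B 88, R7→B 66, R8→B 88. Service 645; fixed 138; total 783.
{A, B, C}: R1→C 110, R2→B 76, R3→C 50, R4→B 42, R5→A 125, R6→B 88, R7→B 66, R8→B 88. Service 645; fixed 233; total 878.
{A, B}: service 805 + fixed 142 = 947
{B}: R1→B 150, R2→B 76, R3→B 200, R4→B 42, R5→B 375, R6→B 88, R7→B 66, R8→B 88. Service 1085; fixed 47; total 1132.
No other subset beats 783.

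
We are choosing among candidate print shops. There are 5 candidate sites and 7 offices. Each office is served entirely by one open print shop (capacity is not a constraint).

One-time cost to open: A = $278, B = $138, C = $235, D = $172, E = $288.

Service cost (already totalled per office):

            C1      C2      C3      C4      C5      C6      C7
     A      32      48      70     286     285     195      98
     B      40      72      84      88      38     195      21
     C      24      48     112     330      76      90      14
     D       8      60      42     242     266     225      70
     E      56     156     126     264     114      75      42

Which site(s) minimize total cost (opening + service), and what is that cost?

For any fixed open set, each office goes to its cheapest open site; total = fixed + service.
{B}: C1→B 40, C2→B 72, C3→B 84, C4→B 88, C5→B 38, C6→B 195, C7→B 21. Service 538; fixed 138; total 676.
{B, C}: service 386 + fixed 373 = 759
{B, D}: C1→D 8, C2→D 60, C3→D 42, C4→B 88, C5→B 38, C6→B 195, C7→B 21. Service 452; fixed 310; total 762.
{A, B, C, D, E}: C1→D 8, C2→A 48, C3→D 42, C4→B 88, C5→B 38, C6→E 75, C7→C 14. Service 313; fixed 1111; total 1424.
No other subset beats 676.

Open B only; minimum total cost 676.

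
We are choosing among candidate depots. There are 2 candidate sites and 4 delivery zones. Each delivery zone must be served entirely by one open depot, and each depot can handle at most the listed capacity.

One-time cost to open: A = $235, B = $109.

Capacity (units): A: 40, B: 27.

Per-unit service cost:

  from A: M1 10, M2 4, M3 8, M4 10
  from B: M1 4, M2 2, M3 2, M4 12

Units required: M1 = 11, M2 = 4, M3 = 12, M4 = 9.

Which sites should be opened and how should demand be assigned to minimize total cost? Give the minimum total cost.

Minimum total cost: 510

Open {A, B}: M1→B 4·11=44, M2→B 2·4=8, M3→B 2·12=24, M4→A 10·9=90.
Loads: A carries 9/40, B carries 27/27. Service 166; fixed 344; total 510.
Next best feasible plan costs 518.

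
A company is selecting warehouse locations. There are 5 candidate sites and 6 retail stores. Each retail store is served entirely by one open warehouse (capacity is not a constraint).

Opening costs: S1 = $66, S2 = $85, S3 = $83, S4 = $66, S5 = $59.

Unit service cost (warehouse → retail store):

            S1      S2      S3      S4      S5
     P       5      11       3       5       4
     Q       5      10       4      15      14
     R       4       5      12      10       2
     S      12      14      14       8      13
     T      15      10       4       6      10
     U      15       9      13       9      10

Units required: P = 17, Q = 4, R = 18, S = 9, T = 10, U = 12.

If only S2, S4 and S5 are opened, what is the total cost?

Total cost: 594

Each retail store is assigned to its cheapest site among the open ones.
{S2, S4, S5}: P→S5 4·17=68, Q→S2 10·4=40, R→S5 2·18=36, S→S4 8·9=72, T→S4 6·10=60, U→S2 9·12=108. Service 384; fixed 210; total 594.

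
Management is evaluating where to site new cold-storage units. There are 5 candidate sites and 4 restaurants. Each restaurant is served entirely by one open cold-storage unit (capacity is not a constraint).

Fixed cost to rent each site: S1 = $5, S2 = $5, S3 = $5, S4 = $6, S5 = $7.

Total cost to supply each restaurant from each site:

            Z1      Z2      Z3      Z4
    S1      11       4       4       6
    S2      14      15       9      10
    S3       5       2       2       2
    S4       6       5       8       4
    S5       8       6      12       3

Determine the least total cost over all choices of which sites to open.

Minimum total cost: 16

For any fixed open set, each restaurant goes to its cheapest open site; total = fixed + service.
{S3}: Z1→S3 5, Z2→S3 2, Z3→S3 2, Z4→S3 2. Service 11; fixed 5; total 16.
{S1, S3}: service 11 + fixed 10 = 21
{S2, S3}: service 11 + fixed 10 = 21
{S1, S2, S3, S4, S5}: service 11 + fixed 28 = 39
No other subset beats 16.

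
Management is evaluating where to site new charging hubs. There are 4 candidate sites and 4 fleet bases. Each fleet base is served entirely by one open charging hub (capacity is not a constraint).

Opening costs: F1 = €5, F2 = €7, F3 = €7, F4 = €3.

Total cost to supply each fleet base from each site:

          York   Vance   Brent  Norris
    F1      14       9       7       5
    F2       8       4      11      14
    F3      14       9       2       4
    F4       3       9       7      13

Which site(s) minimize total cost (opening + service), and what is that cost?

Open F3 and F4; minimum total cost 28.

For any fixed open set, each fleet base goes to its cheapest open site; total = fixed + service.
{F3, F4}: York→F4 3, Vance→F3 9, Brent→F3 2, Norris→F3 4. Service 18; fixed 10; total 28.
{F2, F3, F4}: York→F4 3, Vance→F2 4, Brent→F3 2, Norris→F3 4. Service 13; fixed 17; total 30.
{F1, F4}: service 24 + fixed 8 = 32
{F1, F2, F3, F4}: service 13 + fixed 22 = 35
No other subset beats 28.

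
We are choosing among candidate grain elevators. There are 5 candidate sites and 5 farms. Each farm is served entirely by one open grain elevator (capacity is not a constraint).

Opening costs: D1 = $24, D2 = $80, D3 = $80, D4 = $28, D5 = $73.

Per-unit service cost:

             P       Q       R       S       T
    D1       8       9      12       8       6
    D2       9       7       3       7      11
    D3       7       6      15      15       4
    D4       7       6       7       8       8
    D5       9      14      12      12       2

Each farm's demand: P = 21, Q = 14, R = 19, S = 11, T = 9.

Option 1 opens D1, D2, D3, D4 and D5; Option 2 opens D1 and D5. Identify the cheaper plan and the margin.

Option 1 is cheaper by 57.

Option 1: {D1, D2, D3, D4, D5}: P→D3 7·21=147, Q→D3 6·14=84, R→D2 3·19=57, S→D2 7·11=77, T→D5 2·9=18. Service 383; fixed 285; total 668.
Option 2: {D1, D5}: P→D1 8·21=168, Q→D1 9·14=126, R→D1 12·19=228, S→D1 8·11=88, T→D5 2·9=18. Service 628; fixed 97; total 725.
Difference: |668 − 725| = 57.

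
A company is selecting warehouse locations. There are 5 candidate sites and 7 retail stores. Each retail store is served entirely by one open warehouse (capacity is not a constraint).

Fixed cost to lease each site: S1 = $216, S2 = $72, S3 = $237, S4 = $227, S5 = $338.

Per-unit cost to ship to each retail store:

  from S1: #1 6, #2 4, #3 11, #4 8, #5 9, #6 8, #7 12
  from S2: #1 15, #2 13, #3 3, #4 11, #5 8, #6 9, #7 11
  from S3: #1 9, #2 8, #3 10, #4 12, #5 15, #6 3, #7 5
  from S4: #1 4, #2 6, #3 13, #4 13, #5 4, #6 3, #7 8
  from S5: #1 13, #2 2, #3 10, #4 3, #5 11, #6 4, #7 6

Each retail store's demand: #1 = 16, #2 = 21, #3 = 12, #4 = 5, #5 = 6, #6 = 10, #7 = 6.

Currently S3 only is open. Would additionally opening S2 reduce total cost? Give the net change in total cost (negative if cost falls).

Current service cost with {S3}: 642.
Adding S2: each retail store re-picks its cheapest; new service cost 511, saving 131.
Extra fixed cost: 72. Net change = 72 − 131 = -59.
(Totals: 879 → 820.)

Yes — net change −59 (cost falls by 59).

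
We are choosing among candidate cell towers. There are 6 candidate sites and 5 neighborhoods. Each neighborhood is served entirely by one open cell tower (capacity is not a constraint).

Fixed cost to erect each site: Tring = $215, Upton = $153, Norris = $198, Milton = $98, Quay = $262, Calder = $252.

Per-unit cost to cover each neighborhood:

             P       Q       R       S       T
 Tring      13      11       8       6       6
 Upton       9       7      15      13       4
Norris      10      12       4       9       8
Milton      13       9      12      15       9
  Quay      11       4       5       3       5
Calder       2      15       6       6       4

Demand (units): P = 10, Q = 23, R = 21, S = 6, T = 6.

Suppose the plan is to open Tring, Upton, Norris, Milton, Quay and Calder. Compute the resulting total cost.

Each neighborhood is assigned to its cheapest site among the open ones.
{Tring, Upton, Norris, Milton, Quay, Calder}: P→Calder 2·10=20, Q→Quay 4·23=92, R→Norris 4·21=84, S→Quay 3·6=18, T→Upton 4·6=24. Service 238; fixed 1178; total 1416.

Total cost: 1416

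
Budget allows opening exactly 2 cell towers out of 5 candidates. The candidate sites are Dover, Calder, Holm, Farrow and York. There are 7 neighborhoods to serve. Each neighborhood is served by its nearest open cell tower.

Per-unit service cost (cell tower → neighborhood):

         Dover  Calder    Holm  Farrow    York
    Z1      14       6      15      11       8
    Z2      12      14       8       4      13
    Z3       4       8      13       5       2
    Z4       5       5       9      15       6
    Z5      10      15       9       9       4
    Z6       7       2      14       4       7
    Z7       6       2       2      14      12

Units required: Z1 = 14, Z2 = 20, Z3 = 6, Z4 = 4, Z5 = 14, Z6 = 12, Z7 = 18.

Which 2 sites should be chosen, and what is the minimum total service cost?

With exactly 2 open, each neighborhood uses its cheapest among the chosen.
{Calder, Farrow}: Z1→Calder 6·14=84, Z2→Farrow 4·20=80, Z3→Farrow 5·6=30, Z4→Calder 5·4=20, Z5→Farrow 9·14=126, Z6→Calder 2·12=24, Z7→Calder 2·18=36. Service cost 400.
{Holm, York}: service cost 484
{Calder, York}: service cost 492
Among all 10 size-2 choices, {Calder, Farrow} is lowest.

Choose Calder and Farrow; total service cost 400.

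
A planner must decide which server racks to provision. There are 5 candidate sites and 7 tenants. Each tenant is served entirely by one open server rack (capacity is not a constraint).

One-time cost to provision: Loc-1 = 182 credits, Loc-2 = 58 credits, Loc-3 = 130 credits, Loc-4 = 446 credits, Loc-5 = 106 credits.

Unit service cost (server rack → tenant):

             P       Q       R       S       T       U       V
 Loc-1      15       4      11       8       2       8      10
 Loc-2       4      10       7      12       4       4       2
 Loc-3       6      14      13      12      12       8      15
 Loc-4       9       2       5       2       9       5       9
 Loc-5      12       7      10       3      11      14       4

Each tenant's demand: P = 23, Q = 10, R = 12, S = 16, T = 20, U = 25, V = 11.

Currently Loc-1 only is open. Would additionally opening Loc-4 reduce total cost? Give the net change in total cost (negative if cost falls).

No — net change +34 (cost rises by 34).

Current service cost with {Loc-1}: 995.
Adding Loc-4: each tenant re-picks its cheapest; new service cost 583, saving 412.
Extra fixed cost: 446. Net change = 446 − 412 = 34.
(Totals: 1177 → 1211.)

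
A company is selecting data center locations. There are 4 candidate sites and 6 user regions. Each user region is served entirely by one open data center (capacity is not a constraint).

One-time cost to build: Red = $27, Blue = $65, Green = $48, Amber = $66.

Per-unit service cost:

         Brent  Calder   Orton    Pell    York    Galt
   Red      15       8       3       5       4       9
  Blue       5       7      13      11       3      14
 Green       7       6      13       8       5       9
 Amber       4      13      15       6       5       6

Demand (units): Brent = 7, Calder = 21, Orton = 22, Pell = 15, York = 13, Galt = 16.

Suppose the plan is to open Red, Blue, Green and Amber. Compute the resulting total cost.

Total cost: 636

Each user region is assigned to its cheapest site among the open ones.
{Red, Blue, Green, Amber}: Brent→Amber 4·7=28, Calder→Green 6·21=126, Orton→Red 3·22=66, Pell→Red 5·15=75, York→Blue 3·13=39, Galt→Amber 6·16=96. Service 430; fixed 206; total 636.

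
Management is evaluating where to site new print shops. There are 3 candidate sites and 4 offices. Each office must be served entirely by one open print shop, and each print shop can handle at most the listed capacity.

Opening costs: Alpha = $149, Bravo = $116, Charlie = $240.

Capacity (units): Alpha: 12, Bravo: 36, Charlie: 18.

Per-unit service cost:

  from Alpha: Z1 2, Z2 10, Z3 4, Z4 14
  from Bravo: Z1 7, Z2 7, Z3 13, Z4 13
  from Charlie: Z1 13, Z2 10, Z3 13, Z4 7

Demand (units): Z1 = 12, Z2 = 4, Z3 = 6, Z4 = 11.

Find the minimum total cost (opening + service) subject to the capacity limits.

Open {Bravo}: Z1→Bravo 7·12=84, Z2→Bravo 7·4=28, Z3→Bravo 13·6=78, Z4→Bravo 13·11=143.
Loads: Bravo carries 33/36. Service 333; fixed 116; total 449.
Next best feasible plan costs 538.

Minimum total cost: 449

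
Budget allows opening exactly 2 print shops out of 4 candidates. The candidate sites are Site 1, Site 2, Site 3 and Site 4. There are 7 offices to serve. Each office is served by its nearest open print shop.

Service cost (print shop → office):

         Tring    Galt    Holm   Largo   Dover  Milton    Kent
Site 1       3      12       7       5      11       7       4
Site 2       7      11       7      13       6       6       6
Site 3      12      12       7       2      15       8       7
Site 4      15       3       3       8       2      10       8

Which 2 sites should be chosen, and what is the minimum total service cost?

Choose Site 1 and Site 4; total service cost 27.

With exactly 2 open, each office uses its cheapest among the chosen.
{Site 1, Site 4}: Tring→Site 1 3, Galt→Site 4 3, Holm→Site 4 3, Largo→Site 1 5, Dover→Site 4 2, Milton→Site 1 7, Kent→Site 1 4. Service cost 27.
{Site 2, Site 4}: service cost 35
{Site 3, Site 4}: service cost 37
Among all 6 size-2 choices, {Site 1, Site 4} is lowest.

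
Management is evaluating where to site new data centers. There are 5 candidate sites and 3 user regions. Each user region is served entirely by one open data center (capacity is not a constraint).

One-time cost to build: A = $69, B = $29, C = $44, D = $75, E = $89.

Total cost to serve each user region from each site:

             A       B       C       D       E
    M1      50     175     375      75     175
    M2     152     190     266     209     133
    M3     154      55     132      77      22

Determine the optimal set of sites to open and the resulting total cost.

Open A and B; minimum total cost 355.

For any fixed open set, each user region goes to its cheapest open site; total = fixed + service.
{A, B}: M1→A 50, M2→A 152, M3→B 55. Service 257; fixed 98; total 355.
{A, E}: service 205 + fixed 158 = 363
{A, B, E}: service 205 + fixed 187 = 392
{A, B, C, D, E}: service 205 + fixed 306 = 511
No other subset beats 355.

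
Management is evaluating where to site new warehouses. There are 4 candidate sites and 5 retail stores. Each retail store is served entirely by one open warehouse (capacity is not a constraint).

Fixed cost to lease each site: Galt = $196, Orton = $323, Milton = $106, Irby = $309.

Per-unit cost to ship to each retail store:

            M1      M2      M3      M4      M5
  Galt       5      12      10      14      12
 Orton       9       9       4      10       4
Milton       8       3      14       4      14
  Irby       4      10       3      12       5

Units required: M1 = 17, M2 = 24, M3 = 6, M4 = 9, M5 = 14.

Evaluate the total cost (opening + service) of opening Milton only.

Total cost: 630

Each retail store is assigned to its cheapest site among the open ones.
{Milton}: M1→Milton 8·17=136, M2→Milton 3·24=72, M3→Milton 14·6=84, M4→Milton 4·9=36, M5→Milton 14·14=196. Service 524; fixed 106; total 630.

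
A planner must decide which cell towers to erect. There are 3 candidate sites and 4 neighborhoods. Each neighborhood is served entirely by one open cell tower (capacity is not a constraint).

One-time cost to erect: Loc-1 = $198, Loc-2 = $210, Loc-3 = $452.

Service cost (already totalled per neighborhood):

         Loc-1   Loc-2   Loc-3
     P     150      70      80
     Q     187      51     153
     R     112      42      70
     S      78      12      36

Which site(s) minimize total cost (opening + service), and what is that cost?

Open Loc-2 only; minimum total cost 385.

For any fixed open set, each neighborhood goes to its cheapest open site; total = fixed + service.
{Loc-2}: P→Loc-2 70, Q→Loc-2 51, R→Loc-2 42, S→Loc-2 12. Service 175; fixed 210; total 385.
{Loc-1, Loc-2}: P→Loc-2 70, Q→Loc-2 51, R→Loc-2 42, S→Loc-2 12. Service 175; fixed 408; total 583.
{Loc-1}: P→Loc-1 150, Q→Loc-1 187, R→Loc-1 112, S→Loc-1 78. Service 527; fixed 198; total 725.
{Loc-1, Loc-2, Loc-3}: service 175 + fixed 860 = 1035
No other subset beats 385.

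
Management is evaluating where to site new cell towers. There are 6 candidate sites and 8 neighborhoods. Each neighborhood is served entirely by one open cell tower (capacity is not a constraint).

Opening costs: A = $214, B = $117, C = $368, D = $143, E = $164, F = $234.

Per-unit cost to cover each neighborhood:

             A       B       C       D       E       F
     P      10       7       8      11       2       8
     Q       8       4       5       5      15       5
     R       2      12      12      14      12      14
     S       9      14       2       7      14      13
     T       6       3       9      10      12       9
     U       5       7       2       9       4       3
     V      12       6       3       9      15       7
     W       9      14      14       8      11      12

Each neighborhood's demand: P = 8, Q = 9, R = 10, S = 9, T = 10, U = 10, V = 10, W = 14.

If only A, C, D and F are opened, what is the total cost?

Total cost: 1328

Each neighborhood is assigned to its cheapest site among the open ones.
{A, C, D, F}: P→C 8·8=64, Q→C 5·9=45, R→A 2·10=20, S→C 2·9=18, T→A 6·10=60, U→C 2·10=20, V→C 3·10=30, W→D 8·14=112. Service 369; fixed 959; total 1328.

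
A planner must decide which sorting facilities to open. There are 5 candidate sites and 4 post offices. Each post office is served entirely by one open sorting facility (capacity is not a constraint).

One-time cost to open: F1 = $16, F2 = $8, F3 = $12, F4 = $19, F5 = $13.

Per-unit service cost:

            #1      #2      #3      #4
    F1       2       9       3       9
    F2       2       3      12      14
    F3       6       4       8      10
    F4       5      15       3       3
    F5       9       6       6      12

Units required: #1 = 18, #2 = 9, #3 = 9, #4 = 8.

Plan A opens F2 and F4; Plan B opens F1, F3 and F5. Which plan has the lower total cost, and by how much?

Plan A: {F2, F4}: #1→F2 2·18=36, #2→F2 3·9=27, #3→F4 3·9=27, #4→F4 3·8=24. Service 114; fixed 27; total 141.
Plan B: {F1, F3, F5}: #1→F1 2·18=36, #2→F3 4·9=36, #3→F1 3·9=27, #4→F1 9·8=72. Service 171; fixed 41; total 212.
Difference: |141 − 212| = 71.

Plan A is cheaper by 71.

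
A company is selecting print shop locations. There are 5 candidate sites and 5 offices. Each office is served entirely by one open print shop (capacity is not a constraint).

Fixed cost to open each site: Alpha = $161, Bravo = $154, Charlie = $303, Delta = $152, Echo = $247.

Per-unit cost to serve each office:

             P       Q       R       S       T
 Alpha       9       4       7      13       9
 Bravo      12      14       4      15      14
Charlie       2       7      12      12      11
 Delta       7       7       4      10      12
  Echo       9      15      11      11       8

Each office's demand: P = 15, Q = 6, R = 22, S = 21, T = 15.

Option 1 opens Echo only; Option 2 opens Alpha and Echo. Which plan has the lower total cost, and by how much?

Option 1 is cheaper by 7.

Option 1: {Echo}: P→Echo 9·15=135, Q→Echo 15·6=90, R→Echo 11·22=242, S→Echo 11·21=231, T→Echo 8·15=120. Service 818; fixed 247; total 1065.
Option 2: {Alpha, Echo}: P→Alpha 9·15=135, Q→Alpha 4·6=24, R→Alpha 7·22=154, S→Echo 11·21=231, T→Echo 8·15=120. Service 664; fixed 408; total 1072.
Difference: |1065 − 1072| = 7.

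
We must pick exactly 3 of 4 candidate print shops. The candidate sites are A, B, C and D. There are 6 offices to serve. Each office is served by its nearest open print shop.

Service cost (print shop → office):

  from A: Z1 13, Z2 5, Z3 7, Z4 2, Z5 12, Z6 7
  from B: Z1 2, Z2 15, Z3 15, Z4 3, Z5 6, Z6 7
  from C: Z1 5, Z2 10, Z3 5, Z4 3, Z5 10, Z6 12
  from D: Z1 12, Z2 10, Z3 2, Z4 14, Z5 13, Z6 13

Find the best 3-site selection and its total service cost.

With exactly 3 open, each office uses its cheapest among the chosen.
{A, B, D}: Z1→B 2, Z2→A 5, Z3→D 2, Z4→A 2, Z5→B 6, Z6→A 7. Service cost 24.
{A, B, C}: service cost 27
{B, C, D}: service cost 30
Among all 4 size-3 choices, {A, B, D} is lowest.

Choose A, B and D; total service cost 24.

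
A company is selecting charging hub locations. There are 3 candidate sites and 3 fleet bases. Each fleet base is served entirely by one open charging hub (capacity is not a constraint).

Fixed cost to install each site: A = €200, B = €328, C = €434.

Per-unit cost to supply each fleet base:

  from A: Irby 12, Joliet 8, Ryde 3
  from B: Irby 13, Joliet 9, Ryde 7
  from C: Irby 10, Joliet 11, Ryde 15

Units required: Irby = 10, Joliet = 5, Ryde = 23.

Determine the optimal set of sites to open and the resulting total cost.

For any fixed open set, each fleet base goes to its cheapest open site; total = fixed + service.
{A}: Irby→A 12·10=120, Joliet→A 8·5=40, Ryde→A 3·23=69. Service 229; fixed 200; total 429.
{B}: service 336 + fixed 328 = 664
{A, B}: Irby→A 12·10=120, Joliet→A 8·5=40, Ryde→A 3·23=69. Service 229; fixed 528; total 757.
{A, B, C}: Irby→C 10·10=100, Joliet→A 8·5=40, Ryde→A 3·23=69. Service 209; fixed 962; total 1171.
No other subset beats 429.

Open A only; minimum total cost 429.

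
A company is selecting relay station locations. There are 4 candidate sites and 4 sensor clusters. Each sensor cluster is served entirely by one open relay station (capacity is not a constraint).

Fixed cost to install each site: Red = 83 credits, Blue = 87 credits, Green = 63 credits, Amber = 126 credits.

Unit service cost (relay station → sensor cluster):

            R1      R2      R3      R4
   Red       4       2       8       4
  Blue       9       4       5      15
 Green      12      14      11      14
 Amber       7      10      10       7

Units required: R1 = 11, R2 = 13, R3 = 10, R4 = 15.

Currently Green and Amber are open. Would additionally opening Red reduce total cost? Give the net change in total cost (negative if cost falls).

Current service cost with {Green, Amber}: 412.
Adding Red: each sensor cluster re-picks its cheapest; new service cost 210, saving 202.
Extra fixed cost: 83. Net change = 83 − 202 = -119.
(Totals: 601 → 482.)

Yes — net change −119 (cost falls by 119).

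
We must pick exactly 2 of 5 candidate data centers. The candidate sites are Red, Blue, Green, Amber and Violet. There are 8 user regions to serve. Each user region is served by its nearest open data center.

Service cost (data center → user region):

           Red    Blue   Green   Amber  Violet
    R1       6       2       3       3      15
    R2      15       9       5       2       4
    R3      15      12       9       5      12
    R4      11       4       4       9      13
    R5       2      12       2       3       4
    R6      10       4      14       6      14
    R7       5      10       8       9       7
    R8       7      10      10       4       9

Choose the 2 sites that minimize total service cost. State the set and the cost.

With exactly 2 open, each user region uses its cheapest among the chosen.
{Blue, Amber}: R1→Blue 2, R2→Amber 2, R3→Amber 5, R4→Blue 4, R5→Amber 3, R6→Blue 4, R7→Amber 9, R8→Amber 4. Service cost 33.
{Green, Amber}: service cost 34
{Red, Amber}: service cost 36
Among all 10 size-2 choices, {Blue, Amber} is lowest.

Choose Blue and Amber; total service cost 33.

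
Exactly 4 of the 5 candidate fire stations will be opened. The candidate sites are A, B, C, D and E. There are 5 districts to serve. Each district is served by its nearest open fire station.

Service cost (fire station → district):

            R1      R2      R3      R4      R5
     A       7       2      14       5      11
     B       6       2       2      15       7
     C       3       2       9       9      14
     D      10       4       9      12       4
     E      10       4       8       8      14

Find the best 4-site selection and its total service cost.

Choose A, B, C and D; total service cost 16.

With exactly 4 open, each district uses its cheapest among the chosen.
{A, B, C, D}: R1→C 3, R2→A 2, R3→B 2, R4→A 5, R5→D 4. Service cost 16.
{A, B, C, E}: service cost 19
{A, B, D, E}: service cost 19
Among all 5 size-4 choices, {A, B, C, D} is lowest.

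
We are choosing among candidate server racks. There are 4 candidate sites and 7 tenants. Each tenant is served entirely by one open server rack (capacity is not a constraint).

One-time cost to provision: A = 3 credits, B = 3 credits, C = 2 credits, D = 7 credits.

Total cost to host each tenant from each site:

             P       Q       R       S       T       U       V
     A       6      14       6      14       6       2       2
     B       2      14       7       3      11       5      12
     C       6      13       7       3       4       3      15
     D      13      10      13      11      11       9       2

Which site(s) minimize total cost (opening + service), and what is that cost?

Open A, B and C; minimum total cost 40.

For any fixed open set, each tenant goes to its cheapest open site; total = fixed + service.
{A, B, C}: P→B 2, Q→C 13, R→A 6, S→B 3, T→C 4, U→A 2, V→A 2. Service 32; fixed 8; total 40.
{A, B}: P→B 2, Q→A 14, R→A 6, S→B 3, T→A 6, U→A 2, V→A 2. Service 35; fixed 6; total 41.
{A, C}: P→A 6, Q→C 13, R→A 6, S→C 3, T→C 4, U→A 2, V→A 2. Service 36; fixed 5; total 41.
{A, B, C, D}: service 29 + fixed 15 = 44
No other subset beats 40.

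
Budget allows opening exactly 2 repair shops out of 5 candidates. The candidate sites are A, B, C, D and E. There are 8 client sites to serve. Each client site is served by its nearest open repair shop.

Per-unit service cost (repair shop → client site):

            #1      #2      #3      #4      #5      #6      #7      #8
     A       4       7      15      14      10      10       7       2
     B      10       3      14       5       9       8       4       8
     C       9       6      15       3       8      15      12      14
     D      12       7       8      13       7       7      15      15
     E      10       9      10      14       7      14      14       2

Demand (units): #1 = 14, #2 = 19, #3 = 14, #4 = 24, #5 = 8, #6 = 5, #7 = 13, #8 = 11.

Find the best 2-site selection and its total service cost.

Choose A and B; total service cost 615.

With exactly 2 open, each client site uses its cheapest among the chosen.
{A, B}: #1→A 4·14=56, #2→B 3·19=57, #3→B 14·14=196, #4→B 5·24=120, #5→B 9·8=72, #6→B 8·5=40, #7→B 4·13=52, #8→A 2·11=22. Service cost 615.
{B, E}: service cost 627
{B, D}: service cost 660
Among all 10 size-2 choices, {A, B} is lowest.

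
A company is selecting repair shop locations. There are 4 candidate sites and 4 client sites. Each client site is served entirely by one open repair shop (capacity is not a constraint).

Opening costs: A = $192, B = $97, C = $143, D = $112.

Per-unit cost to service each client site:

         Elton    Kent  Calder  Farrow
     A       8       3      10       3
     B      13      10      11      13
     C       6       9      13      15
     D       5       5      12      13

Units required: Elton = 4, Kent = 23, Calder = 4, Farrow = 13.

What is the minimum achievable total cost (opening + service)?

Minimum total cost: 372

For any fixed open set, each client site goes to its cheapest open site; total = fixed + service.
{A}: Elton→A 8·4=32, Kent→A 3·23=69, Calder→A 10·4=40, Farrow→A 3·13=39. Service 180; fixed 192; total 372.
{D}: service 352 + fixed 112 = 464
{A, B}: service 180 + fixed 289 = 469
{A, B, C, D}: Elton→D 5·4=20, Kent→A 3·23=69, Calder→A 10·4=40, Farrow→A 3·13=39. Service 168; fixed 544; total 712.
No other subset beats 372.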